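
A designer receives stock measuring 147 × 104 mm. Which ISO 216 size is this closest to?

A6 (105 × 148 mm)

Aspect ratio 147/104 ≈ 1.413 — close to the ISO √2 ≈ 1.414.
In the A-series (A0 area = 1 m²): A6 = 105 × 148 mm.
Off by 2 mm total — nearest standard size.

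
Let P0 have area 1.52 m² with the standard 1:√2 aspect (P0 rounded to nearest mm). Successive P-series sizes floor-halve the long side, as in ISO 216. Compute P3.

366 × 518 mm

Let P0's short side be w mm. w · w√2 = 1.52 m² = 1,520,000 mm², so w ≈ 1036.7 mm and w√2 ≈ 1466.2 mm → P0 = 1037 × 1466 mm.
P1: ⌊1466/2⌋ × 1037 = 733 × 1037 mm
P2: ⌊1037/2⌋ × 733 = 518 × 733 mm
P3: ⌊733/2⌋ × 518 = 366 × 518 mm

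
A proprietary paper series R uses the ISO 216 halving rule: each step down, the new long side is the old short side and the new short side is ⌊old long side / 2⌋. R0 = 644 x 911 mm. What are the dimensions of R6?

R1: ⌊911/2⌋ × 644 = 455 × 644 mm
R2: ⌊644/2⌋ × 455 = 322 × 455 mm
R3: ⌊455/2⌋ × 322 = 227 × 322 mm
R4: ⌊322/2⌋ × 227 = 161 × 227 mm
R5: ⌊227/2⌋ × 161 = 113 × 161 mm
R6: ⌊161/2⌋ × 113 = 80 × 113 mm

80 × 113 mm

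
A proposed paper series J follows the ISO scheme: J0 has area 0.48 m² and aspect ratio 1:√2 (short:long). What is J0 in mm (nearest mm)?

583 × 824 mm

Let the short side be w mm. Then w · w√2 = 0.48 m² = 480,000 mm².
w² = 480,000/√2, so w ≈ 582.6 mm; long side = w√2 ≈ 823.9 mm.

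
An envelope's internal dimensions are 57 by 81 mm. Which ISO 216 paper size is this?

C8 (57 × 81 mm)

Aspect ratio 81/57 ≈ 1.421 — close to the ISO √2 ≈ 1.414.
In the C-series (envelope sizes, between A and B): C8 = 57 × 81 mm.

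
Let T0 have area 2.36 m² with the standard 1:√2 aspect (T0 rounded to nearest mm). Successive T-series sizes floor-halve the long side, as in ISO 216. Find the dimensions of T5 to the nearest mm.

Let T0's short side be w mm. w · w√2 = 2.36 m² = 2,360,000 mm², so w ≈ 1291.8 mm and w√2 ≈ 1826.9 mm → T0 = 1292 × 1827 mm.
T1: ⌊1827/2⌋ × 1292 = 913 × 1292 mm
T2: ⌊1292/2⌋ × 913 = 646 × 913 mm
T3: ⌊913/2⌋ × 646 = 456 × 646 mm
T4: ⌊646/2⌋ × 456 = 323 × 456 mm
T5: ⌊456/2⌋ × 323 = 228 × 323 mm

228 × 323 mm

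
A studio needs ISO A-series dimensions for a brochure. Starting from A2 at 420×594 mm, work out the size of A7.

A3: ⌊594/2⌋ × 420 = 297 × 420 mm
A4: ⌊420/2⌋ × 297 = 210 × 297 mm
A5: ⌊297/2⌋ × 210 = 148 × 210 mm
A6: ⌊210/2⌋ × 148 = 105 × 148 mm
A7: ⌊148/2⌋ × 105 = 74 × 105 mm

74 × 105 mm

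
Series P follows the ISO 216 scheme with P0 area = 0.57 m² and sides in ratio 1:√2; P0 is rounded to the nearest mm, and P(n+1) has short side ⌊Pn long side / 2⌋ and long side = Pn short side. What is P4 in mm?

158 × 224 mm

Let P0's short side be w mm. w · w√2 = 0.57 m² = 570,000 mm², so w ≈ 634.9 mm and w√2 ≈ 897.8 mm → P0 = 635 × 898 mm.
P1: ⌊898/2⌋ × 635 = 449 × 635 mm
P2: ⌊635/2⌋ × 449 = 317 × 449 mm
P3: ⌊449/2⌋ × 317 = 224 × 317 mm
P4: ⌊317/2⌋ × 224 = 158 × 224 mm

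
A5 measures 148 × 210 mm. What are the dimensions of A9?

37 × 52 mm

A6: ⌊210/2⌋ × 148 = 105 × 148 mm
A7: ⌊148/2⌋ × 105 = 74 × 105 mm
A8: ⌊105/2⌋ × 74 = 52 × 74 mm
A9: ⌊74/2⌋ × 52 = 37 × 52 mm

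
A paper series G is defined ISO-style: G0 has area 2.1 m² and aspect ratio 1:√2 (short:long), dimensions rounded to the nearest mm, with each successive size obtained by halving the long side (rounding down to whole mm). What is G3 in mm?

Let G0's short side be w mm. w · w√2 = 2.1 m² = 2,100,000 mm², so w ≈ 1218.6 mm and w√2 ≈ 1723.3 mm → G0 = 1219 × 1723 mm.
G1: ⌊1723/2⌋ × 1219 = 861 × 1219 mm
G2: ⌊1219/2⌋ × 861 = 609 × 861 mm
G3: ⌊861/2⌋ × 609 = 430 × 609 mm

430 × 609 mm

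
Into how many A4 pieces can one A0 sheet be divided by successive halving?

Each ISO step halves the sheet: 1 × A0 → 2 × A1 → 4 × A2 → 8 × A3 → …
From A0 to A4 is 4 halving steps: 2^4 = 16.

16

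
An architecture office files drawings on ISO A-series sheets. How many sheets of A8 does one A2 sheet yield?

A2 = 420 × 594 mm; A8 = 52 × 74 mm.
Each halving step doubles the count; 6 steps from A2 to A8.
2^6 = 64.

64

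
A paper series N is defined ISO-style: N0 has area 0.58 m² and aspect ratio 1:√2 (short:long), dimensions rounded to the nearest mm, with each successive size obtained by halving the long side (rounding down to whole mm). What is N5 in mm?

Let N0's short side be w mm. w · w√2 = 0.58 m² = 580,000 mm², so w ≈ 640.4 mm and w√2 ≈ 905.7 mm → N0 = 640 × 906 mm.
N1: ⌊906/2⌋ × 640 = 453 × 640 mm
N2: ⌊640/2⌋ × 453 = 320 × 453 mm
N3: ⌊453/2⌋ × 320 = 226 × 320 mm
N4: ⌊320/2⌋ × 226 = 160 × 226 mm
N5: ⌊226/2⌋ × 160 = 113 × 160 mm

113 × 160 mm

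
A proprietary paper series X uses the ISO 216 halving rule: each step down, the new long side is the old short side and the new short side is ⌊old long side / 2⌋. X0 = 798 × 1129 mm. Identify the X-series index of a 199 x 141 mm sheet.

X0: 798 × 1129 mm
X1: 564 × 798 mm
X2: 399 × 564 mm
X3: 282 × 399 mm
X4: 199 × 282 mm
X5: 141 × 199 mm
X6: 99 × 141 mm
→ matches X5.

X5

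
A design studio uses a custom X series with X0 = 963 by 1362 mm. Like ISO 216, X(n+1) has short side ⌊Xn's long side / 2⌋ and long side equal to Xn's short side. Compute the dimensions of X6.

X1: ⌊1362/2⌋ × 963 = 681 × 963 mm
X2: ⌊963/2⌋ × 681 = 481 × 681 mm
X3: ⌊681/2⌋ × 481 = 340 × 481 mm
X4: ⌊481/2⌋ × 340 = 240 × 340 mm
X5: ⌊340/2⌋ × 240 = 170 × 240 mm
X6: ⌊240/2⌋ × 170 = 120 × 170 mm

120 × 170 mm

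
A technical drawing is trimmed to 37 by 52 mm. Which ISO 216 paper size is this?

Aspect ratio 52/37 ≈ 1.405 — close to the ISO √2 ≈ 1.414.
In the A-series (A0 area = 1 m²): A9 = 37 × 52 mm.

A9 (37 × 52 mm)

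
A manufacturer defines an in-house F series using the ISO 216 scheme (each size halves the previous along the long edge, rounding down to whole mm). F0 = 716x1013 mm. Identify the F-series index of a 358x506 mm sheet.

F2

F0: 716 × 1013 mm
F1: 506 × 716 mm
F2: 358 × 506 mm
F3: 253 × 358 mm
→ matches F2.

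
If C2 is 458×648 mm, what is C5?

162 × 229 mm

C3: ⌊648/2⌋ × 458 = 324 × 458 mm
C4: ⌊458/2⌋ × 324 = 229 × 324 mm
C5: ⌊324/2⌋ × 229 = 162 × 229 mm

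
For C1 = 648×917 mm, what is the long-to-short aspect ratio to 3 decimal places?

1.415

917 / 648 = 1.415
Matches √2 ≈ 1.414 — the ISO 216 defining ratio.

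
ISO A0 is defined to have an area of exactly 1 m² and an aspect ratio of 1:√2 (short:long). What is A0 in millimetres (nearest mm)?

Let the short side be w mm. Then the long side is w√2 and w · w√2 = 10⁶ mm².
w² = 10⁶/√2, so w = 1000 / 2^(1/4) ≈ 840.9 mm; long side = 1000 · 2^(1/4) ≈ 1189.2 mm.

841 × 1189 mm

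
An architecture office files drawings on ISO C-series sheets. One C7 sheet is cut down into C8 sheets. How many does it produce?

Each ISO step halves the sheet: 1 × C7 → 2 × C8
From C7 to C8 is 1 halving step: 2^1 = 2.

2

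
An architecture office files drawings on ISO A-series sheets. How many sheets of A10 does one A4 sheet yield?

Each ISO step halves the sheet: 1 × A4 → 2 × A5 → 4 × A6 → 8 × A7 → …
From A4 to A10 is 6 halving steps: 2^6 = 64.

64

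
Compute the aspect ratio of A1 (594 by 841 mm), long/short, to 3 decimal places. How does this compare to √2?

841 / 594 = 1.416
ISO 216 targets √2 ≈ 1.414; the +0.002 deviation is from mm rounding.

1.416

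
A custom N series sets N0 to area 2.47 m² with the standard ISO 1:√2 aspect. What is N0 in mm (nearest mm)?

1322 × 1869 mm

Let the short side be w mm. Then w · w√2 = 2.47 m² = 2,470,000 mm².
w² = 2,470,000/√2, so w ≈ 1321.6 mm; long side = w√2 ≈ 1869.0 mm.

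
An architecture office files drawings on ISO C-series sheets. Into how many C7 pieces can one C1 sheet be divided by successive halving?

Each ISO step halves the sheet: 1 × C1 → 2 × C2 → 4 × C3 → 8 × C4 → …
From C1 to C7 is 6 halving steps: 2^6 = 64.

64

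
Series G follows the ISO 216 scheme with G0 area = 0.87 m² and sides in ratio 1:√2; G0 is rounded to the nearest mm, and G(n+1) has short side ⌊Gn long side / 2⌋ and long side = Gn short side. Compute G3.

277 × 392 mm

Let G0's short side be w mm. w · w√2 = 0.87 m² = 870,000 mm², so w ≈ 784.3 mm and w√2 ≈ 1109.2 mm → G0 = 784 × 1109 mm.
G1: ⌊1109/2⌋ × 784 = 554 × 784 mm
G2: ⌊784/2⌋ × 554 = 392 × 554 mm
G3: ⌊554/2⌋ × 392 = 277 × 392 mm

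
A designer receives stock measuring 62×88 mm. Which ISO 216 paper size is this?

B8 (62 × 88 mm)

Aspect ratio 88/62 ≈ 1.419 — close to the ISO √2 ≈ 1.414.
In the B-series (B0 = 1000 × 1414 mm): B8 = 62 × 88 mm.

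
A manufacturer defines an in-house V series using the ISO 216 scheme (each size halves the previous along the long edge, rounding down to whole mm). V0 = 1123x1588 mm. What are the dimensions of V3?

397 × 561 mm

V1: ⌊1588/2⌋ × 1123 = 794 × 1123 mm
V2: ⌊1123/2⌋ × 794 = 561 × 794 mm
V3: ⌊794/2⌋ × 561 = 397 × 561 mm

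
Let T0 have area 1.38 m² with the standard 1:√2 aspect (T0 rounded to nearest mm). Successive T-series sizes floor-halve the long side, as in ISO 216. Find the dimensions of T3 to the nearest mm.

Let T0's short side be w mm. w · w√2 = 1.38 m² = 1,380,000 mm², so w ≈ 987.8 mm and w√2 ≈ 1397.0 mm → T0 = 988 × 1397 mm.
T1: ⌊1397/2⌋ × 988 = 698 × 988 mm
T2: ⌊988/2⌋ × 698 = 494 × 698 mm
T3: ⌊698/2⌋ × 494 = 349 × 494 mm

349 × 494 mm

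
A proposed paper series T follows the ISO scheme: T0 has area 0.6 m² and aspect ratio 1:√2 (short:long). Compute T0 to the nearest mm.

651 × 921 mm

Let the short side be w mm. Then w · w√2 = 0.6 m² = 600,000 mm².
w² = 600,000/√2, so w ≈ 651.4 mm; long side = w√2 ≈ 921.2 mm.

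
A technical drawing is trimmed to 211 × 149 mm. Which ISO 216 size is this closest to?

A5 (148 × 210 mm)

Aspect ratio 211/149 ≈ 1.416 — close to the ISO √2 ≈ 1.414.
In the A-series (A0 area = 1 m²): A5 = 148 × 210 mm.
Off by 2 mm total — nearest standard size.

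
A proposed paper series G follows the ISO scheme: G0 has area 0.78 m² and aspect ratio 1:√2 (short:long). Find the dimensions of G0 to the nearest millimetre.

743 × 1050 mm

Let the short side be w mm. Then w · w√2 = 0.78 m² = 780,000 mm².
w² = 780,000/√2, so w ≈ 742.7 mm; long side = w√2 ≈ 1050.3 mm.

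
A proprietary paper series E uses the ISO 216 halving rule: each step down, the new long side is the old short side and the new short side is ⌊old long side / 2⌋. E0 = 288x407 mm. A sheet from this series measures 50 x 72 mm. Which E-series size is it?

E5

E0: 288 × 407 mm
E1: 203 × 288 mm
E2: 144 × 203 mm
E3: 101 × 144 mm
E4: 72 × 101 mm
E5: 50 × 72 mm
E6: 36 × 50 mm
→ matches E5.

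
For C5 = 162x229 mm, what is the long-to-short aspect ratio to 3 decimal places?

1.414

229 / 162 = 1.414
Matches √2 ≈ 1.414 — the ISO 216 defining ratio.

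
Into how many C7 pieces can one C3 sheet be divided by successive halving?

16

Each ISO step halves the sheet: 1 × C3 → 2 × C4 → 4 × C5 → 8 × C6 → …
From C3 to C7 is 4 halving steps: 2^4 = 16.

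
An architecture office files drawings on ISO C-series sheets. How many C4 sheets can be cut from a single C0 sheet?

C0 = 917 × 1297 mm; C4 = 229 × 324 mm.
Each halving step doubles the count; 4 steps from C0 to C4.
2^4 = 16.

16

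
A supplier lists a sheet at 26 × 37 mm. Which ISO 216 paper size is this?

Aspect ratio 37/26 ≈ 1.423 — close to the ISO √2 ≈ 1.414.
In the A-series (A0 area = 1 m²): A10 = 26 × 37 mm.

A10 (26 × 37 mm)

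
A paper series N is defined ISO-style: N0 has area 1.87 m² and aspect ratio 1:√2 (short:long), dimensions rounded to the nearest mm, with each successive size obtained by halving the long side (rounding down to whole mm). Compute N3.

406 × 575 mm

Let N0's short side be w mm. w · w√2 = 1.87 m² = 1,870,000 mm², so w ≈ 1149.9 mm and w√2 ≈ 1626.2 mm → N0 = 1150 × 1626 mm.
N1: ⌊1626/2⌋ × 1150 = 813 × 1150 mm
N2: ⌊1150/2⌋ × 813 = 575 × 813 mm
N3: ⌊813/2⌋ × 575 = 406 × 575 mm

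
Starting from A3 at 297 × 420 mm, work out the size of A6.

A4: ⌊420/2⌋ × 297 = 210 × 297 mm
A5: ⌊297/2⌋ × 210 = 148 × 210 mm
A6: ⌊210/2⌋ × 148 = 105 × 148 mm

105 × 148 mm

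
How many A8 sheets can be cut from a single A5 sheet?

A5 = 148 × 210 mm; A8 = 52 × 74 mm.
Each halving step doubles the count; 3 steps from A5 to A8.
2^3 = 8.

8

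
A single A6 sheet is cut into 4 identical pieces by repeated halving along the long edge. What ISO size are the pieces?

4 = 2^2, so 2 halving steps.
A6 → A7 → … → A8 after 2 steps.

A8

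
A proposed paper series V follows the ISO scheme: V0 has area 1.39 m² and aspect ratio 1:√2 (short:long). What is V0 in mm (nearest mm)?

991 × 1402 mm

Let the short side be w mm. Then w · w√2 = 1.39 m² = 1,390,000 mm².
w² = 1,390,000/√2, so w ≈ 991.4 mm; long side = w√2 ≈ 1402.1 mm.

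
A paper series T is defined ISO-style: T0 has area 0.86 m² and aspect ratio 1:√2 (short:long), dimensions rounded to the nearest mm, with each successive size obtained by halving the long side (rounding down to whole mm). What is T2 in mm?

Let T0's short side be w mm. w · w√2 = 0.86 m² = 860,000 mm², so w ≈ 779.8 mm and w√2 ≈ 1102.8 mm → T0 = 780 × 1103 mm.
T1: ⌊1103/2⌋ × 780 = 551 × 780 mm
T2: ⌊780/2⌋ × 551 = 390 × 551 mm

390 × 551 mm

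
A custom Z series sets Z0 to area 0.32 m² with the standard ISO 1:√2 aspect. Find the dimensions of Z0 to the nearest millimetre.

476 × 673 mm

Let the short side be w mm. Then w · w√2 = 0.32 m² = 320,000 mm².
w² = 320,000/√2, so w ≈ 475.7 mm; long side = w√2 ≈ 672.7 mm.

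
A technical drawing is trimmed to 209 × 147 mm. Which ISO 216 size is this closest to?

A5 (148 × 210 mm)

Aspect ratio 209/147 ≈ 1.422 — close to the ISO √2 ≈ 1.414.
In the A-series (A0 area = 1 m²): A5 = 148 × 210 mm.
Off by 2 mm total — nearest standard size.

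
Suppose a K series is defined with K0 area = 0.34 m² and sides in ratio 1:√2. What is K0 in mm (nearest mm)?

Let the short side be w mm. Then w · w√2 = 0.34 m² = 340,000 mm².
w² = 340,000/√2, so w ≈ 490.3 mm; long side = w√2 ≈ 693.4 mm.

490 × 693 mm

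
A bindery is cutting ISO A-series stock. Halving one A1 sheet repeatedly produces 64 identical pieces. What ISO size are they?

64 = 2^6, so 6 halving steps.
A1 → A2 → … → A7 after 6 steps.

A7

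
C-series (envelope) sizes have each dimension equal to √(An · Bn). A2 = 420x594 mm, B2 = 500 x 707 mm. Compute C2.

458 × 648 mm

Short side: √(420 · 500) = √210000 ≈ 458.3 → 458 mm
Long side: √(594 · 707) = √419958 ≈ 648.0 → 648 mm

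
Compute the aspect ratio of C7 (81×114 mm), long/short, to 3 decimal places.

114 / 81 = 1.407
ISO 216 targets √2 ≈ 1.414; the -0.007 deviation is from mm rounding.

1.407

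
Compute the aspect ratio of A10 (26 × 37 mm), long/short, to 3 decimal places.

1.423

37 / 26 = 1.423
ISO 216 targets √2 ≈ 1.414; the +0.009 deviation is from mm rounding.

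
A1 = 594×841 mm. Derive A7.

A2: ⌊841/2⌋ × 594 = 420 × 594 mm
A3: ⌊594/2⌋ × 420 = 297 × 420 mm
A4: ⌊420/2⌋ × 297 = 210 × 297 mm
A5: ⌊297/2⌋ × 210 = 148 × 210 mm
A6: ⌊210/2⌋ × 148 = 105 × 148 mm
A7: ⌊148/2⌋ × 105 = 74 × 105 mm

74 × 105 mm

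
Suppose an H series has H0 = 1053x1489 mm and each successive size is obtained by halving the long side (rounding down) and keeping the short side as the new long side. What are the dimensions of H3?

372 × 526 mm

H1 = 744 × 1053 mm (from H0 by 1 halving).
H2: ⌊1053/2⌋ × 744 = 526 × 744 mm
H3: ⌊744/2⌋ × 526 = 372 × 526 mm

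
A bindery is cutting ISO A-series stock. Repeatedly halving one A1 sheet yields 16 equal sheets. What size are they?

A5

16 = 2^4, so 4 halving steps.
A1 → A2 → … → A5 after 4 steps.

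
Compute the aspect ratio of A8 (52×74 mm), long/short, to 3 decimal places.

1.423

74 / 52 = 1.423
ISO 216 targets √2 ≈ 1.414; the +0.009 deviation is from mm rounding.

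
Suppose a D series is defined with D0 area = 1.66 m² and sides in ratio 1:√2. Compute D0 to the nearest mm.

Let the short side be w mm. Then w · w√2 = 1.66 m² = 1,660,000 mm².
w² = 1,660,000/√2, so w ≈ 1083.4 mm; long side = w√2 ≈ 1532.2 mm.

1083 × 1532 mm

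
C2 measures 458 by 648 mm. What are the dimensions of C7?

81 × 114 mm

C3: ⌊648/2⌋ × 458 = 324 × 458 mm
C4: ⌊458/2⌋ × 324 = 229 × 324 mm
C5: ⌊324/2⌋ × 229 = 162 × 229 mm
C6: ⌊229/2⌋ × 162 = 114 × 162 mm
C7: ⌊162/2⌋ × 114 = 81 × 114 mm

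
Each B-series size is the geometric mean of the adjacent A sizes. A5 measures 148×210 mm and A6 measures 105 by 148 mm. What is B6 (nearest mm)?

125 × 176 mm

Short side: √(148 · 105) = √15540 ≈ 124.7 → 125 mm
Long side: √(210 · 148) = √31080 ≈ 176.3 → 176 mm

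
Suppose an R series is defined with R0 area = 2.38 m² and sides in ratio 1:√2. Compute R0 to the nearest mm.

Let the short side be w mm. Then w · w√2 = 2.38 m² = 2,380,000 mm².
w² = 2,380,000/√2, so w ≈ 1297.3 mm; long side = w√2 ≈ 1834.6 mm.

1297 × 1835 mm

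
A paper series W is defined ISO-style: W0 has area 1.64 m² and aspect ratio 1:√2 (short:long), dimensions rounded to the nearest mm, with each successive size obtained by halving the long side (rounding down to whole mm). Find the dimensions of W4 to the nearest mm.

Let W0's short side be w mm. w · w√2 = 1.64 m² = 1,640,000 mm², so w ≈ 1076.9 mm and w√2 ≈ 1522.9 mm → W0 = 1077 × 1523 mm.
W1: ⌊1523/2⌋ × 1077 = 761 × 1077 mm
W2: ⌊1077/2⌋ × 761 = 538 × 761 mm
W3: ⌊761/2⌋ × 538 = 380 × 538 mm
W4: ⌊538/2⌋ × 380 = 269 × 380 mm

269 × 380 mm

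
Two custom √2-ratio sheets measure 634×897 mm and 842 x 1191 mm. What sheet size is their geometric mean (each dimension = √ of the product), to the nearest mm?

731 × 1034 mm

Short side: √(634 · 842) = √533828 ≈ 730.6 → 731 mm
Long side: √(897 · 1191) = √1068327 ≈ 1033.6 → 1034 mm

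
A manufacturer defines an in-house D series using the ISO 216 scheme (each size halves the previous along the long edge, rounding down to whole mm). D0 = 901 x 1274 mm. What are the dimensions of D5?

159 × 225 mm

D1 = 637 × 901 mm (from D0 by 1 halving).
D2: ⌊901/2⌋ × 637 = 450 × 637 mm
D3: ⌊637/2⌋ × 450 = 318 × 450 mm
D4: ⌊450/2⌋ × 318 = 225 × 318 mm
D5: ⌊318/2⌋ × 225 = 159 × 225 mm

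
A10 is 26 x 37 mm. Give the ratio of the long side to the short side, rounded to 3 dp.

37 / 26 = 1.423
ISO 216 targets √2 ≈ 1.414; the +0.009 deviation is from mm rounding.

1.423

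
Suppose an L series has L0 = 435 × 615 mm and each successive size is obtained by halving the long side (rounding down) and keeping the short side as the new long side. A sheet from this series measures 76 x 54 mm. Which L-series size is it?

L0: 435 × 615 mm
L1: 307 × 435 mm
L2: 217 × 307 mm
L3: 153 × 217 mm
L4: 108 × 153 mm
L5: 76 × 108 mm
L6: 54 × 76 mm
L7: 38 × 54 mm
→ matches L6.

L6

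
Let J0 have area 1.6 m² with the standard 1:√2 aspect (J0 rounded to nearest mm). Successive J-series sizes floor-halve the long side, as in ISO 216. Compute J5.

188 × 266 mm

Let J0's short side be w mm. w · w√2 = 1.6 m² = 1,600,000 mm², so w ≈ 1063.7 mm and w√2 ≈ 1504.2 mm → J0 = 1064 × 1504 mm.
J1: ⌊1504/2⌋ × 1064 = 752 × 1064 mm
J2: ⌊1064/2⌋ × 752 = 532 × 752 mm
J3: ⌊752/2⌋ × 532 = 376 × 532 mm
J4: ⌊532/2⌋ × 376 = 266 × 376 mm
J5: ⌊376/2⌋ × 266 = 188 × 266 mm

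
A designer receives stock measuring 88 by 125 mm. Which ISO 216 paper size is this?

B7 (88 × 125 mm)

Aspect ratio 125/88 ≈ 1.420 — close to the ISO √2 ≈ 1.414.
In the B-series (B0 = 1000 × 1414 mm): B7 = 88 × 125 mm.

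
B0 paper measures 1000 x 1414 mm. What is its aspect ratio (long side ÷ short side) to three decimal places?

1.414

1414 / 1000 = 1.414
Matches √2 ≈ 1.414 — the ISO 216 defining ratio.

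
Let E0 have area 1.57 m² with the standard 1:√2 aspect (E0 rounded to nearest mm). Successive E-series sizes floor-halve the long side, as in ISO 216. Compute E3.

372 × 527 mm

Let E0's short side be w mm. w · w√2 = 1.57 m² = 1,570,000 mm², so w ≈ 1053.6 mm and w√2 ≈ 1490.1 mm → E0 = 1054 × 1490 mm.
E1: ⌊1490/2⌋ × 1054 = 745 × 1054 mm
E2: ⌊1054/2⌋ × 745 = 527 × 745 mm
E3: ⌊745/2⌋ × 527 = 372 × 527 mm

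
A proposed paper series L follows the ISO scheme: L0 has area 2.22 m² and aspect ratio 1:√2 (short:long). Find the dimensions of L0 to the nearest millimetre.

Let the short side be w mm. Then w · w√2 = 2.22 m² = 2,220,000 mm².
w² = 2,220,000/√2, so w ≈ 1252.9 mm; long side = w√2 ≈ 1771.9 mm.

1253 × 1772 mm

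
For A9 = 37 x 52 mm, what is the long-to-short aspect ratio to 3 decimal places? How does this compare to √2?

52 / 37 = 1.405
ISO 216 targets √2 ≈ 1.414; the -0.009 deviation is from mm rounding.

1.405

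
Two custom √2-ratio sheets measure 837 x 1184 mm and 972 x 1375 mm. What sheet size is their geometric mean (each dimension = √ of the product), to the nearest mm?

902 × 1276 mm

Short side: √(837 · 972) = √813564 ≈ 902.0 → 902 mm
Long side: √(1184 · 1375) = √1628000 ≈ 1275.9 → 1276 mm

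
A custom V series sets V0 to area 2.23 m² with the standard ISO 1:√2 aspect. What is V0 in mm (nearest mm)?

1256 × 1776 mm

Let the short side be w mm. Then w · w√2 = 2.23 m² = 2,230,000 mm².
w² = 2,230,000/√2, so w ≈ 1255.7 mm; long side = w√2 ≈ 1775.9 mm.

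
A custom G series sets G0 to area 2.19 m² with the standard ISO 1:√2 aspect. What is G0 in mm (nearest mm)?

Let the short side be w mm. Then w · w√2 = 2.19 m² = 2,190,000 mm².
w² = 2,190,000/√2, so w ≈ 1244.4 mm; long side = w√2 ≈ 1759.9 mm.

1244 × 1760 mm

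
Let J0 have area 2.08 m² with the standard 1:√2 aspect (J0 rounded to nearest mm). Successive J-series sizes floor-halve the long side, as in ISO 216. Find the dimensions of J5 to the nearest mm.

Let J0's short side be w mm. w · w√2 = 2.08 m² = 2,080,000 mm², so w ≈ 1212.8 mm and w√2 ≈ 1715.1 mm → J0 = 1213 × 1715 mm.
J1: ⌊1715/2⌋ × 1213 = 857 × 1213 mm
J2: ⌊1213/2⌋ × 857 = 606 × 857 mm
J3: ⌊857/2⌋ × 606 = 428 × 606 mm
J4: ⌊606/2⌋ × 428 = 303 × 428 mm
J5: ⌊428/2⌋ × 303 = 214 × 303 mm

214 × 303 mm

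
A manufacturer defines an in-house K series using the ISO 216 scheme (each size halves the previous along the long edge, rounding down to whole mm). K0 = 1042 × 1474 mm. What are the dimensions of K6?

130 × 184 mm

K1: ⌊1474/2⌋ × 1042 = 737 × 1042 mm
K2: ⌊1042/2⌋ × 737 = 521 × 737 mm
K3: ⌊737/2⌋ × 521 = 368 × 521 mm
K4: ⌊521/2⌋ × 368 = 260 × 368 mm
K5: ⌊368/2⌋ × 260 = 184 × 260 mm
K6: ⌊260/2⌋ × 184 = 130 × 184 mm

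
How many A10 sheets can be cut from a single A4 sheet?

Each ISO step halves the sheet: 1 × A4 → 2 × A5 → 4 × A6 → 8 × A7 → …
From A4 to A10 is 6 halving steps: 2^6 = 64.

64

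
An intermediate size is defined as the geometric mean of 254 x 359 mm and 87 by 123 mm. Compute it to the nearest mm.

Short side: √(254 · 87) = √22098 ≈ 148.7 → 149 mm
Long side: √(359 · 123) = √44157 ≈ 210.1 → 210 mm

149 × 210 mm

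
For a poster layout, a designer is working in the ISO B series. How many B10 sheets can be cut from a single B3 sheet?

128

Each ISO step halves the sheet: 1 × B3 → 2 × B4 → 4 × B5 → 8 × B6 → …
From B3 to B10 is 7 halving steps: 2^7 = 128.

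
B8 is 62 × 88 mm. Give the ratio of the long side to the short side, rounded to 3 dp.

88 / 62 = 1.419
ISO 216 targets √2 ≈ 1.414; the +0.005 deviation is from mm rounding.

1.419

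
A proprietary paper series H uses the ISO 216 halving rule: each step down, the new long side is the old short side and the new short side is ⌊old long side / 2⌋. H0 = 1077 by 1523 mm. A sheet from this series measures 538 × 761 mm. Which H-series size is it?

H0: 1077 × 1523 mm
H1: 761 × 1077 mm
H2: 538 × 761 mm
H3: 380 × 538 mm
→ matches H2.

H2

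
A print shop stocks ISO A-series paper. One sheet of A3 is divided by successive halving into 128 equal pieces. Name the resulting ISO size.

A10

128 = 2^7, so 7 halving steps.
A3 → A4 → … → A10 after 7 steps.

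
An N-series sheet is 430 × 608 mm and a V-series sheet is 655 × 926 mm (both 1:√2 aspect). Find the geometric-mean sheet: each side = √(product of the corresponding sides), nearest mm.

Short side: √(430 · 655) = √281650 ≈ 530.7 → 531 mm
Long side: √(608 · 926) = √563008 ≈ 750.3 → 750 mm

531 × 750 mm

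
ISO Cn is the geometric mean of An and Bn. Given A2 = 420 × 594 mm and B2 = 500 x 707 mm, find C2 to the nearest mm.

Short side: √(420 · 500) = √210000 ≈ 458.3 → 458 mm
Long side: √(594 · 707) = √419958 ≈ 648.0 → 648 mm

458 × 648 mm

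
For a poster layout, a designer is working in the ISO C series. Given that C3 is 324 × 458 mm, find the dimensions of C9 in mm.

40 × 57 mm

C4: ⌊458/2⌋ × 324 = 229 × 324 mm
C5: ⌊324/2⌋ × 229 = 162 × 229 mm
C6: ⌊229/2⌋ × 162 = 114 × 162 mm
C7: ⌊162/2⌋ × 114 = 81 × 114 mm
C8: ⌊114/2⌋ × 81 = 57 × 81 mm
C9: ⌊81/2⌋ × 57 = 40 × 57 mm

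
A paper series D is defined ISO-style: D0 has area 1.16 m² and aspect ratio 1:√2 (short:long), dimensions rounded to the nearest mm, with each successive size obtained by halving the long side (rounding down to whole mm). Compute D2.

Let D0's short side be w mm. w · w√2 = 1.16 m² = 1,160,000 mm², so w ≈ 905.7 mm and w√2 ≈ 1280.8 mm → D0 = 906 × 1281 mm.
D1: ⌊1281/2⌋ × 906 = 640 × 906 mm
D2: ⌊906/2⌋ × 640 = 453 × 640 mm

453 × 640 mm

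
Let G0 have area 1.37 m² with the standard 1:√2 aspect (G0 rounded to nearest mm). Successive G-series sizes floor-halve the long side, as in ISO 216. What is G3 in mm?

348 × 492 mm

Let G0's short side be w mm. w · w√2 = 1.37 m² = 1,370,000 mm², so w ≈ 984.2 mm and w√2 ≈ 1391.9 mm → G0 = 984 × 1392 mm.
G1: ⌊1392/2⌋ × 984 = 696 × 984 mm
G2: ⌊984/2⌋ × 696 = 492 × 696 mm
G3: ⌊696/2⌋ × 492 = 348 × 492 mm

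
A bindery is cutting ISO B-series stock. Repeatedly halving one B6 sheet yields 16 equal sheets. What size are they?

B10

16 = 2^4, so 4 halving steps.
B6 → B7 → … → B10 after 4 steps.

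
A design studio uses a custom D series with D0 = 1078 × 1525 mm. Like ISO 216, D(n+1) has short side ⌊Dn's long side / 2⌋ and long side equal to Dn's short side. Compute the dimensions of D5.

D1: ⌊1525/2⌋ × 1078 = 762 × 1078 mm
D2: ⌊1078/2⌋ × 762 = 539 × 762 mm
D3: ⌊762/2⌋ × 539 = 381 × 539 mm
D4: ⌊539/2⌋ × 381 = 269 × 381 mm
D5: ⌊381/2⌋ × 269 = 190 × 269 mm

190 × 269 mm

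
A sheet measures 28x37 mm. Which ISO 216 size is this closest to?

Aspect ratio 37/28 ≈ 1.321 (ISO target is √2 ≈ 1.414).
In the A-series (A0 area = 1 m²): A10 = 26 × 37 mm.
Off by 2 mm total — nearest standard size.

A10 (26 × 37 mm)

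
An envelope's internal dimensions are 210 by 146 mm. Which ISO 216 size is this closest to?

A5 (148 × 210 mm)

Aspect ratio 210/146 ≈ 1.438 (ISO target is √2 ≈ 1.414).
In the A-series (A0 area = 1 m²): A5 = 148 × 210 mm.
Off by 2 mm total — nearest standard size.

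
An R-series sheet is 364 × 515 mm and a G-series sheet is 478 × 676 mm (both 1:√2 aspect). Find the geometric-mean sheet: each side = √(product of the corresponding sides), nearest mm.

417 × 590 mm

Short side: √(364 · 478) = √173992 ≈ 417.1 → 417 mm
Long side: √(515 · 676) = √348140 ≈ 590.0 → 590 mm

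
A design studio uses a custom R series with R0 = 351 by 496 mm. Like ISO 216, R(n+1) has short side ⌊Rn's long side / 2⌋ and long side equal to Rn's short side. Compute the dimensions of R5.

62 × 87 mm

R1: ⌊496/2⌋ × 351 = 248 × 351 mm
R2: ⌊351/2⌋ × 248 = 175 × 248 mm
R3: ⌊248/2⌋ × 175 = 124 × 175 mm
R4: ⌊175/2⌋ × 124 = 87 × 124 mm
R5: ⌊124/2⌋ × 87 = 62 × 87 mm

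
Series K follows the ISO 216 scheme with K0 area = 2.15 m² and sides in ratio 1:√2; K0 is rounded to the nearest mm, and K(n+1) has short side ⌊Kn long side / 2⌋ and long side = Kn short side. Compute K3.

436 × 616 mm

Let K0's short side be w mm. w · w√2 = 2.15 m² = 2,150,000 mm², so w ≈ 1233.0 mm and w√2 ≈ 1743.7 mm → K0 = 1233 × 1744 mm.
K1: ⌊1744/2⌋ × 1233 = 872 × 1233 mm
K2: ⌊1233/2⌋ × 872 = 616 × 872 mm
K3: ⌊872/2⌋ × 616 = 436 × 616 mm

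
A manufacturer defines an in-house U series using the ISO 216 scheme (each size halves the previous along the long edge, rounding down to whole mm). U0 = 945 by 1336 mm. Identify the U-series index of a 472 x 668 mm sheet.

U2

U0: 945 × 1336 mm
U1: 668 × 945 mm
U2: 472 × 668 mm
U3: 334 × 472 mm
→ matches U2.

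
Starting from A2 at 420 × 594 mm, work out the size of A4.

A3: ⌊594/2⌋ × 420 = 297 × 420 mm
A4: ⌊420/2⌋ × 297 = 210 × 297 mm

210 × 297 mm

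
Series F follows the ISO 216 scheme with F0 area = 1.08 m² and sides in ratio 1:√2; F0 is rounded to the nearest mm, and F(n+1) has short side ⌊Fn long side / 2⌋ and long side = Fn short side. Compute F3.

Let F0's short side be w mm. w · w√2 = 1.08 m² = 1,080,000 mm², so w ≈ 873.9 mm and w√2 ≈ 1235.9 mm → F0 = 874 × 1236 mm.
F1: ⌊1236/2⌋ × 874 = 618 × 874 mm
F2: ⌊874/2⌋ × 618 = 437 × 618 mm
F3: ⌊618/2⌋ × 437 = 309 × 437 mm

309 × 437 mm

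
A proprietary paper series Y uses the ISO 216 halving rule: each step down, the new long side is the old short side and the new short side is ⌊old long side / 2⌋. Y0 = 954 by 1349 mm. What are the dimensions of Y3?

Y1: ⌊1349/2⌋ × 954 = 674 × 954 mm
Y2: ⌊954/2⌋ × 674 = 477 × 674 mm
Y3: ⌊674/2⌋ × 477 = 337 × 477 mm

337 × 477 mm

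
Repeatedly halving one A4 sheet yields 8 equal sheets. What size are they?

8 = 2^3, so 3 halving steps.
A4 → A5 → … → A7 after 3 steps.

A7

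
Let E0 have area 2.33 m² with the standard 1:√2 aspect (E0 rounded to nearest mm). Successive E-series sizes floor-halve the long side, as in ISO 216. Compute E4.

Let E0's short side be w mm. w · w√2 = 2.33 m² = 2,330,000 mm², so w ≈ 1283.6 mm and w√2 ≈ 1815.2 mm → E0 = 1284 × 1815 mm.
E1: ⌊1815/2⌋ × 1284 = 907 × 1284 mm
E2: ⌊1284/2⌋ × 907 = 642 × 907 mm
E3: ⌊907/2⌋ × 642 = 453 × 642 mm
E4: ⌊642/2⌋ × 453 = 321 × 453 mm

321 × 453 mm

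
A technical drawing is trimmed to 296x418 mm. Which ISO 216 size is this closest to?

Aspect ratio 418/296 ≈ 1.412 — close to the ISO √2 ≈ 1.414.
In the A-series (A0 area = 1 m²): A3 = 297 × 420 mm.
Off by 3 mm total — nearest standard size.

A3 (297 × 420 mm)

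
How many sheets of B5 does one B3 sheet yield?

Each ISO step halves the sheet: 1 × B3 → 2 × B4 → 4 × B5
From B3 to B5 is 2 halving steps: 2^2 = 4.

4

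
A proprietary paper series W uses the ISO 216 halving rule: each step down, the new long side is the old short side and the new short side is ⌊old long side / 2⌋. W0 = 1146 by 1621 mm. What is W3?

405 × 573 mm

W1: ⌊1621/2⌋ × 1146 = 810 × 1146 mm
W2: ⌊1146/2⌋ × 810 = 573 × 810 mm
W3: ⌊810/2⌋ × 573 = 405 × 573 mm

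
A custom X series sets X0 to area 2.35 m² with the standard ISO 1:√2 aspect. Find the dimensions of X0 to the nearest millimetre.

1289 × 1823 mm

Let the short side be w mm. Then w · w√2 = 2.35 m² = 2,350,000 mm².
w² = 2,350,000/√2, so w ≈ 1289.1 mm; long side = w√2 ≈ 1823.0 mm.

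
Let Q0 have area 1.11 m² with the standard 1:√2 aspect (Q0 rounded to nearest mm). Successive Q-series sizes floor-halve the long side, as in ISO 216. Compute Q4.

Let Q0's short side be w mm. w · w√2 = 1.11 m² = 1,110,000 mm², so w ≈ 885.9 mm and w√2 ≈ 1252.9 mm → Q0 = 886 × 1253 mm.
Q1: ⌊1253/2⌋ × 886 = 626 × 886 mm
Q2: ⌊886/2⌋ × 626 = 443 × 626 mm
Q3: ⌊626/2⌋ × 443 = 313 × 443 mm
Q4: ⌊443/2⌋ × 313 = 221 × 313 mm

221 × 313 mm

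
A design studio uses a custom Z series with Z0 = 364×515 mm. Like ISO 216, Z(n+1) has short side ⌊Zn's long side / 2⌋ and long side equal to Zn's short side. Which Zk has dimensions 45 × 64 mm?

Z6

Z0: 364 × 515 mm
Z1: 257 × 364 mm
Z2: 182 × 257 mm
Z3: 128 × 182 mm
Z4: 91 × 128 mm
Z5: 64 × 91 mm
Z6: 45 × 64 mm
Z7: 32 × 45 mm
→ matches Z6.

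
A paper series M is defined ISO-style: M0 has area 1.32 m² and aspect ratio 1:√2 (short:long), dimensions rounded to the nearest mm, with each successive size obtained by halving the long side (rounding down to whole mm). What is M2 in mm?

483 × 683 mm

Let M0's short side be w mm. w · w√2 = 1.32 m² = 1,320,000 mm², so w ≈ 966.1 mm and w√2 ≈ 1366.3 mm → M0 = 966 × 1366 mm.
M1: ⌊1366/2⌋ × 966 = 683 × 966 mm
M2: ⌊966/2⌋ × 683 = 483 × 683 mm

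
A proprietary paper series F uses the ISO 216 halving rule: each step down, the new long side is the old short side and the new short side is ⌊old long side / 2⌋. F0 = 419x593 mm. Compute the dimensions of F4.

F1: ⌊593/2⌋ × 419 = 296 × 419 mm
F2: ⌊419/2⌋ × 296 = 209 × 296 mm
F3: ⌊296/2⌋ × 209 = 148 × 209 mm
F4: ⌊209/2⌋ × 148 = 104 × 148 mm

104 × 148 mm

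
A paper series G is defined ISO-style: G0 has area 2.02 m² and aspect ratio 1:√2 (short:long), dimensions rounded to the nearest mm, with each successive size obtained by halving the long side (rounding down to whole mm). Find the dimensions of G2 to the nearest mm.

597 × 845 mm

Let G0's short side be w mm. w · w√2 = 2.02 m² = 2,020,000 mm², so w ≈ 1195.1 mm and w√2 ≈ 1690.2 mm → G0 = 1195 × 1690 mm.
G1: ⌊1690/2⌋ × 1195 = 845 × 1195 mm
G2: ⌊1195/2⌋ × 845 = 597 × 845 mm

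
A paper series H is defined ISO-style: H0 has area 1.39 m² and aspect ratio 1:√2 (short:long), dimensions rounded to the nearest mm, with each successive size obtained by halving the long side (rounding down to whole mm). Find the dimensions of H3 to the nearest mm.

Let H0's short side be w mm. w · w√2 = 1.39 m² = 1,390,000 mm², so w ≈ 991.4 mm and w√2 ≈ 1402.1 mm → H0 = 991 × 1402 mm.
H1: ⌊1402/2⌋ × 991 = 701 × 991 mm
H2: ⌊991/2⌋ × 701 = 495 × 701 mm
H3: ⌊701/2⌋ × 495 = 350 × 495 mm

350 × 495 mm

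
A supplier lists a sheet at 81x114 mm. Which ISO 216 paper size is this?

C7 (81 × 114 mm)

Aspect ratio 114/81 ≈ 1.407 — close to the ISO √2 ≈ 1.414.
In the C-series (envelope sizes, between A and B): C7 = 81 × 114 mm.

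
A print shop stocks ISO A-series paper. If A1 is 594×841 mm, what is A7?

A2: ⌊841/2⌋ × 594 = 420 × 594 mm
A3: ⌊594/2⌋ × 420 = 297 × 420 mm
A4: ⌊420/2⌋ × 297 = 210 × 297 mm
A5: ⌊297/2⌋ × 210 = 148 × 210 mm
A6: ⌊210/2⌋ × 148 = 105 × 148 mm
A7: ⌊148/2⌋ × 105 = 74 × 105 mm

74 × 105 mm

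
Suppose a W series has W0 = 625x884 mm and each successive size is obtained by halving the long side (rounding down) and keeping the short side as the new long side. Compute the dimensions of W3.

221 × 312 mm

W1: ⌊884/2⌋ × 625 = 442 × 625 mm
W2: ⌊625/2⌋ × 442 = 312 × 442 mm
W3: ⌊442/2⌋ × 312 = 221 × 312 mm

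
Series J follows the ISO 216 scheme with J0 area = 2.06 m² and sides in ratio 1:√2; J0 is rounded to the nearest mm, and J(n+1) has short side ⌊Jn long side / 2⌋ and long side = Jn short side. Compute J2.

Let J0's short side be w mm. w · w√2 = 2.06 m² = 2,060,000 mm², so w ≈ 1206.9 mm and w√2 ≈ 1706.8 mm → J0 = 1207 × 1707 mm.
J1: ⌊1707/2⌋ × 1207 = 853 × 1207 mm
J2: ⌊1207/2⌋ × 853 = 603 × 853 mm

603 × 853 mm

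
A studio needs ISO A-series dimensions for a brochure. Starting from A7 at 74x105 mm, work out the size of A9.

A8: ⌊105/2⌋ × 74 = 52 × 74 mm
A9: ⌊74/2⌋ × 52 = 37 × 52 mm

37 × 52 mm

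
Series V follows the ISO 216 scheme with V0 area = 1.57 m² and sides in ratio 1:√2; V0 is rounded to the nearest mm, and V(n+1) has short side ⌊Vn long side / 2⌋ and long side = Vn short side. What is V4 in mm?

263 × 372 mm

Let V0's short side be w mm. w · w√2 = 1.57 m² = 1,570,000 mm², so w ≈ 1053.6 mm and w√2 ≈ 1490.1 mm → V0 = 1054 × 1490 mm.
V1: ⌊1490/2⌋ × 1054 = 745 × 1054 mm
V2: ⌊1054/2⌋ × 745 = 527 × 745 mm
V3: ⌊745/2⌋ × 527 = 372 × 527 mm
V4: ⌊527/2⌋ × 372 = 263 × 372 mm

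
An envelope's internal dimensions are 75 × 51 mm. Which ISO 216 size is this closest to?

A8 (52 × 74 mm)

Aspect ratio 75/51 ≈ 1.471 (ISO target is √2 ≈ 1.414).
In the A-series (A0 area = 1 m²): A8 = 52 × 74 mm.
Off by 2 mm total — nearest standard size.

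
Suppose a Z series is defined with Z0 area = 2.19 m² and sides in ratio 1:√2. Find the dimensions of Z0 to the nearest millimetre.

1244 × 1760 mm

Let the short side be w mm. Then w · w√2 = 2.19 m² = 2,190,000 mm².
w² = 2,190,000/√2, so w ≈ 1244.4 mm; long side = w√2 ≈ 1759.9 mm.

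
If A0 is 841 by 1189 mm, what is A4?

A1: ⌊1189/2⌋ × 841 = 594 × 841 mm
A2: ⌊841/2⌋ × 594 = 420 × 594 mm
A3: ⌊594/2⌋ × 420 = 297 × 420 mm
A4: ⌊420/2⌋ × 297 = 210 × 297 mm

210 × 297 mm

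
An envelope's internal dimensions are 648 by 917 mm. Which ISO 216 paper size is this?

Aspect ratio 917/648 ≈ 1.415 — close to the ISO √2 ≈ 1.414.
In the C-series (envelope sizes, between A and B): C1 = 648 × 917 mm.

C1 (648 × 917 mm)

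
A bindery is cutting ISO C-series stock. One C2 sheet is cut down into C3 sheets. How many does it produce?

Each ISO step halves the sheet: 1 × C2 → 2 × C3
From C2 to C3 is 1 halving step: 2^1 = 2.

2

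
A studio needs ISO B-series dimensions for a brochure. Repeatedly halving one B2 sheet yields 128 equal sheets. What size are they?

B9

128 = 2^7, so 7 halving steps.
B2 → B3 → … → B9 after 7 steps.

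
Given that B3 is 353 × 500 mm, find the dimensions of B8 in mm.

62 × 88 mm

B4: ⌊500/2⌋ × 353 = 250 × 353 mm
B5: ⌊353/2⌋ × 250 = 176 × 250 mm
B6: ⌊250/2⌋ × 176 = 125 × 176 mm
B7: ⌊176/2⌋ × 125 = 88 × 125 mm
B8: ⌊125/2⌋ × 88 = 62 × 88 mm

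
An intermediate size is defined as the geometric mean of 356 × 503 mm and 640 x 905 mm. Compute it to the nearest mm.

477 × 675 mm

Short side: √(356 · 640) = √227840 ≈ 477.3 → 477 mm
Long side: √(503 · 905) = √455215 ≈ 674.7 → 675 mm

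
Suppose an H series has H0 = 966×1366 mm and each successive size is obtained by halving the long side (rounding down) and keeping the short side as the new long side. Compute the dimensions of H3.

341 × 483 mm

H1: ⌊1366/2⌋ × 966 = 683 × 966 mm
H2: ⌊966/2⌋ × 683 = 483 × 683 mm
H3: ⌊683/2⌋ × 483 = 341 × 483 mm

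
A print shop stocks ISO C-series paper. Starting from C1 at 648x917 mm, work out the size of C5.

162 × 229 mm

C2: ⌊917/2⌋ × 648 = 458 × 648 mm
C3: ⌊648/2⌋ × 458 = 324 × 458 mm
C4: ⌊458/2⌋ × 324 = 229 × 324 mm
C5: ⌊324/2⌋ × 229 = 162 × 229 mm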